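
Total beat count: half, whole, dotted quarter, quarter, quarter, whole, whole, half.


Beat values:
  half = 2 beats
  whole = 4 beats
  dotted quarter = 1.5 beats
  quarter = 1 beat
  quarter = 1 beat
  whole = 4 beats
  whole = 4 beats
  half = 2 beats
Sum = 2 + 4 + 1.5 + 1 + 1 + 4 + 4 + 2
= 19.5 beats


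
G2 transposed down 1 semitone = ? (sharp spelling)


G2: chromatic position 7 in octave 2 → absolute = 2×12 + 7 = 31
Transpose down 1: 31 - 1 = 30
30 = 2×12 + 6 → F# in octave 2
Result = F#2


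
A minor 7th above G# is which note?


Step by step:
A 7th spans 7 letter names, so from G we land on F
A minor 7th = 10 semitones above G#
Spell F at that pitch: F#
= F#


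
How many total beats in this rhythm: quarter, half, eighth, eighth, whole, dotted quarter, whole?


Working:
Beat values:
  quarter = 1 beat
  half = 2 beats
  eighth = 0.5 beats
  eighth = 0.5 beats
  whole = 4 beats
  dotted quarter = 1.5 beats
  whole = 4 beats
Sum = 1 + 2 + 0.5 + 0.5 + 4 + 1.5 + 4
= 13.5 beats


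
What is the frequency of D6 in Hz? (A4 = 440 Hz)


Let's work it out.
f = 440 × 2^(n/12) where n = semitones from A4
D6: 17 semitones from A4
f = 440 × 2^(17/12)
f = 1174.66 Hz


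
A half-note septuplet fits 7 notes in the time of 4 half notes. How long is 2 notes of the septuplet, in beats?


Septuplet: 7 notes occupy the space of 4 half notes
Space = 4 × 2 = 8 beats
Each septuplet note = 8 / 7 = 8/7 beats
2 notes = 2 × 8/7 = 16/7
= 16/7 beats


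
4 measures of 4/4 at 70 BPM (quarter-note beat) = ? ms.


Solution.
Quarter-note beat duration = 60000 / 70 ms
Beats per measure (4/4) = 4
One measure = 4 × 60000 / 70 = 240000 / 70 ms
4 measures = 4 × 240000 / 70 = 960000 / 70
= 13714.3 ms


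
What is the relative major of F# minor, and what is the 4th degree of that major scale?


The relative major shares the key signature and is a minor 3rd above the minor tonic
A minor 3rd above F# is A
→ relative major of F# minor is A major
A major scale: A B C# D E F# G#
= A major; 4th degree = D


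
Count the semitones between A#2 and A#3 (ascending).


Working:
Absolute semitone position = octave×12 + chromatic position
A#2: 2×12 + 10 = 34
A#3: 3×12 + 10 = 46
Difference = 46 - 34 = 12
= 12 semitones


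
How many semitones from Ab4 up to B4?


Working:
Absolute semitone position = octave×12 + chromatic position
Ab4: 4×12 + 8 = 56
B4: 4×12 + 11 = 59
Difference = 59 - 56 = 3
= 3 semitones


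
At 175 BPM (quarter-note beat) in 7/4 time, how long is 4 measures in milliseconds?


Working:
Quarter-note beat duration = 60000 / 175 ms
Beats per measure (7/4) = 7
One measure = 7 × 60000 / 175 = 420000 / 175 ms
4 measures = 4 × 420000 / 175 = 1680000 / 175
= 9600.0 ms


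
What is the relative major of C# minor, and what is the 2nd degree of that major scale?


The relative major shares the key signature and is a minor 3rd above the minor tonic
A minor 3rd above C# is E
→ relative major of C# minor is E major
E major scale: E F# G# A B C# D#
= E major; 2nd degree = F#


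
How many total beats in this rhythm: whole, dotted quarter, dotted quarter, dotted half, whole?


Step by step:
Beat values:
  whole = 4 beats
  dotted quarter = 1.5 beats
  dotted quarter = 1.5 beats
  dotted half = 3 beats
  whole = 4 beats
Sum = 4 + 1.5 + 1.5 + 3 + 4
= 14 beats


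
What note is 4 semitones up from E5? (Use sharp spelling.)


Working:
E5: chromatic position 4 in octave 5 → absolute = 5×12 + 4 = 64
Transpose up 4: 64 + 4 = 68
68 = 5×12 + 8 → G# in octave 5
Result = G#5


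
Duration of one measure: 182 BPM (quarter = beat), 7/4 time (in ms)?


Quarter-note beat duration = 60000 / 182 ms
Beats per measure (7/4) = 7
One measure = 7 × 60000 / 182 = 420000 / 182 ms
= 2307.7 ms


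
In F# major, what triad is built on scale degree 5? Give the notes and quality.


Solution.
F# major scale: F# G# A# B C# D# E#
Diatonic triad on degree 5 stacks scale notes 5, 7, 2: C# E# G#
C#→E# = 4 semitones; C#→G# = 7 semitones → major triad
= C# E# G# (major)


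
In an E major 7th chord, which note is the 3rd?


Solution.
Major 7th chord = root + major 3rd + perfect 5th + major 7th
Seventh chords stack in thirds, so the letter names are E-G-B-D
Root: E
Major 3rd above E: G#
Perfect 5th above E: B
Major 7th above E: D#
The 3rd = G#


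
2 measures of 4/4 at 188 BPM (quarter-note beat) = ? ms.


Reasoning:
Quarter-note beat duration = 60000 / 188 ms
Beats per measure (4/4) = 4
One measure = 4 × 60000 / 188 = 240000 / 188 ms
2 measures = 2 × 240000 / 188 = 480000 / 188
= 2553.2 ms


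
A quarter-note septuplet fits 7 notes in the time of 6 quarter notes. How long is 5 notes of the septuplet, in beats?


Solution.
Septuplet: 7 notes occupy the space of 6 quarter notes
Space = 6 × 1 = 6 beats
Each septuplet note = 6 / 7 = 6/7 beats
5 notes = 5 × 6/7 = 30/7
= 30/7 beats


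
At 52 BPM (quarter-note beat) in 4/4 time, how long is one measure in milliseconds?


Working:
Quarter-note beat duration = 60000 / 52 ms
Beats per measure (4/4) = 4
One measure = 4 × 60000 / 52 = 240000 / 52 ms
= 4615.4 ms


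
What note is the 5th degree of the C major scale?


Major scale pattern: W-W-H-W-W-W-H (2-2-1-2-2-2-1 semitones)
Starting from C:
  C + 2 semitones → D
  D + 2 semitones → E
  E + 1 semitone → F
  F + 2 semitones → G
  G + 2 semitones → A
  A + 2 semitones → B
  B + 1 semitone → C
Scale: C D E F G A B
Degree 5 = G


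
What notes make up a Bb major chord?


Working:
Major triad = root + major 3rd (4 semitones) + perfect 5th (7 semitones)
A triad on Bb stacks thirds, so the chord tones use letter names B-D-F
Root: Bb
Major 3rd above Bb: D
Perfect 5th above Bb: F
Chord = Bb D F


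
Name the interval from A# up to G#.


Let's work it out.
Letter names: A → G spans 7 letter names → a 7th
Semitones: A# → G# = 10 half-steps
A 7th of 10 semitones is a minor 7th
= minor 7th


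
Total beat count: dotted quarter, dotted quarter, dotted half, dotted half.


Step by step:
Beat values:
  dotted quarter = 1.5 beats
  dotted quarter = 1.5 beats
  dotted half = 3 beats
  dotted half = 3 beats
Sum = 1.5 + 1.5 + 3 + 3
= 9 beats


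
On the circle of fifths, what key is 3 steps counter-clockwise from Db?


Working:
Each counter-clockwise step moves down a perfect 5th (= up a perfect 4th)
From Db: Db → F#/Gb → B → E
= E


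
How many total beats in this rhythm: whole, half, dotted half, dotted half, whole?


Solution.
Beat values:
  whole = 4 beats
  half = 2 beats
  dotted half = 3 beats
  dotted half = 3 beats
  whole = 4 beats
Sum = 4 + 2 + 3 + 3 + 4
= 16 beats


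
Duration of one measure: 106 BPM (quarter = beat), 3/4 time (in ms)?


Reasoning:
Quarter-note beat duration = 60000 / 106 ms
Beats per measure (3/4) = 3
One measure = 3 × 60000 / 106 = 180000 / 106 ms
= 1698.1 ms


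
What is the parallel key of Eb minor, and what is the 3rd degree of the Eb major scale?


Parallel keys share the same tonic but differ in mode
Eb minor → parallel is Eb major
Eb major scale: Eb F G Ab Bb C D
= Eb major; 3rd degree = G


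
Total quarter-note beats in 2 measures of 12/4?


Time signature 12/4: the bottom number 4 means the quarter note gets one count
The top number 12 means 12 quarter-note beats per measure
Total = 12 × 2 measures
= 24 quarter-note beats


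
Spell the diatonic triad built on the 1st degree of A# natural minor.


Reasoning:
A# natural minor scale: A# B# C# D# E# F# G#
Diatonic triad on degree 1 stacks scale notes 1, 3, 5: A# C# E#
A#→C# = 3 semitones; A#→E# = 7 semitones → minor triad
= A# C# E# (minor)


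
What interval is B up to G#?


Solution.
Letter names: B → G spans 6 letter names → a 6th
Semitones: B → G# = 9 half-steps
A 6th of 9 semitones is a major 6th
= major 6th


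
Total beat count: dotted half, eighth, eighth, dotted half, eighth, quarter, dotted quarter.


Reasoning:
Beat values:
  dotted half = 3 beats
  eighth = 0.5 beats
  eighth = 0.5 beats
  dotted half = 3 beats
  eighth = 0.5 beats
  quarter = 1 beat
  dotted quarter = 1.5 beats
Sum = 3 + 0.5 + 0.5 + 3 + 0.5 + 1 + 1.5
= 10 beats


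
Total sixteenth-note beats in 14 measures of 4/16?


Solution.
Time signature 4/16: the bottom number 16 means the sixteenth note gets one count
The top number 4 means 4 sixteenth-note beats per measure
Total = 4 × 14 measures
= 56 sixteenth-note beats


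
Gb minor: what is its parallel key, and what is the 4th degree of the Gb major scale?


Solution.
Parallel keys share the same tonic but differ in mode
Gb minor → parallel is Gb major
Gb major scale: Gb Ab Bb Cb Db Eb F
= Gb major; 4th degree = Cb


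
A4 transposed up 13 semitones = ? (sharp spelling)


Working:
A4: chromatic position 9 in octave 4 → absolute = 4×12 + 9 = 57
Transpose up 13: 57 + 13 = 70
70 = 5×12 + 10 → A# in octave 5
Result = A#5


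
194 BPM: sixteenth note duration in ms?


Working:
One quarter-note beat = 60000 / BPM = 60000 / 194 ms
Sixteenth note = 1/4 × quarter note
Duration = 1/4 × 60000 / 194 = 15000 / 194
= 77.3 ms


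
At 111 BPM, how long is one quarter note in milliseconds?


One quarter-note beat = 60000 / BPM = 60000 / 111 ms
Duration = 60000 / 111
= 540.5 ms


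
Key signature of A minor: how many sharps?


Let's work it out.
Sharp minor keys follow the circle of fifths: A(0), E(1), B(2), F#(3), C#(4), G#(5), D#(6), A#(7)
A minor has 0 sharps
= 0 sharps


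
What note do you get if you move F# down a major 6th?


Step by step:
major 6th: 6 letter names, 9 semitones
Letter: F - 5 → A
Pitch: F# - 9 semitones, spelled as an A → A
= A


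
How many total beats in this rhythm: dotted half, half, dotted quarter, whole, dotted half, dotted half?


Working:
Beat values:
  dotted half = 3 beats
  half = 2 beats
  dotted quarter = 1.5 beats
  whole = 4 beats
  dotted half = 3 beats
  dotted half = 3 beats
Sum = 3 + 2 + 1.5 + 4 + 3 + 3
= 16.5 beats


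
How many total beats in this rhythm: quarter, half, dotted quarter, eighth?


Beat values:
  quarter = 1 beat
  half = 2 beats
  dotted quarter = 1.5 beats
  eighth = 0.5 beats
Sum = 1 + 2 + 1.5 + 0.5
= 5 beats


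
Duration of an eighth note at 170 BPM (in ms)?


Step by step:
One quarter-note beat = 60000 / BPM = 60000 / 170 ms
Eighth note = 1/2 × quarter note
Duration = 1/2 × 60000 / 170 = 30000 / 170
= 176.5 ms


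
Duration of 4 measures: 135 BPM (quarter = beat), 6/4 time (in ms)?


Reasoning:
Quarter-note beat duration = 60000 / 135 ms
Beats per measure (6/4) = 6
One measure = 6 × 60000 / 135 = 360000 / 135 ms
4 measures = 4 × 360000 / 135 = 1440000 / 135
= 10666.7 ms


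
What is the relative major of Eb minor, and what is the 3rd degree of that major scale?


Let's work it out.
The relative major shares the key signature and is a minor 3rd above the minor tonic
A minor 3rd above Eb is Gb
→ relative major of Eb minor is Gb major
Gb major scale: Gb Ab Bb Cb Db Eb F
= Gb major; 3rd degree = Bb


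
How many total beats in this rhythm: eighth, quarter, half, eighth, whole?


Let's work it out.
Beat values:
  eighth = 0.5 beats
  quarter = 1 beat
  half = 2 beats
  eighth = 0.5 beats
  whole = 4 beats
Sum = 0.5 + 1 + 2 + 0.5 + 4
= 8 beats


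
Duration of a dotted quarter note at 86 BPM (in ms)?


Let's work it out.
One quarter-note beat = 60000 / BPM = 60000 / 86 ms
Dotted quarter note = 3/2 × quarter note
Duration = 3/2 × 60000 / 86 = 90000 / 86
= 1046.5 ms


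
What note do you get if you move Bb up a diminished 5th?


diminished 5th: 5 letter names, 6 semitones
Letter: B + 4 → F
Pitch: Bb + 6 semitones, spelled as an F → Fb
= Fb


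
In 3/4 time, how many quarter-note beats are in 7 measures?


Time signature 3/4: the bottom number 4 means the quarter note gets one count
The top number 3 means 3 quarter-note beats per measure
Total = 3 × 7 measures
= 21 quarter-note beats


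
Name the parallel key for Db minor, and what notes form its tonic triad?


Solution.
Parallel keys share the same tonic but differ in mode
Db minor → parallel is Db major
Tonic triad of Db major = Db F Ab
= Db major; triad = Db F Ab


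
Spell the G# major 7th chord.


Major 7th chord = root + major 3rd + perfect 5th + major 7th
Seventh chords stack in thirds, so the letter names are G-B-D-F
Root: G#
Major 3rd above G#: B#
Perfect 5th above G#: D#
Major 7th above G#: F##
Chord = G# B# D# F##


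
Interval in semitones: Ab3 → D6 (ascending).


Absolute semitone position = octave×12 + chromatic position
Ab3: 3×12 + 8 = 44
D6: 6×12 + 2 = 74
Difference = 74 - 44 = 30
= 30 semitones


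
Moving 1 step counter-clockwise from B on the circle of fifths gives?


Working:
Each counter-clockwise step moves down a perfect 5th (= up a perfect 4th)
From B: B → E
= E


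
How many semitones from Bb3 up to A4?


Absolute semitone position = octave×12 + chromatic position
Bb3: 3×12 + 10 = 46
A4: 4×12 + 9 = 57
Difference = 57 - 46 = 11
= 11 semitones


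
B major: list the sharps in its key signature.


Sharp major keys follow the circle of fifths: C(0), G(1), D(2), A(3), E(4), B(5), F#(6), C#(7)
B major has 5 sharps
Order of sharps: F# C# G# D# A# E# B# → first 5: F#, C#, G#, D#, A#
= F#, C#, G#, D#, A#


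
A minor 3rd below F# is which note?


A 3rd spans 3 letter names, so from F we land on D
A minor 3rd = 3 semitones below F#
Spell D at that pitch: D#
= D#


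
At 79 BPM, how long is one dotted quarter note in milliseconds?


Reasoning:
One quarter-note beat = 60000 / BPM = 60000 / 79 ms
Dotted quarter note = 3/2 × quarter note
Duration = 3/2 × 60000 / 79 = 90000 / 79
= 1139.2 ms


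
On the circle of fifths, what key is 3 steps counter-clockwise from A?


Each counter-clockwise step moves down a perfect 5th (= up a perfect 4th)
From A: A → D → G → C
= C


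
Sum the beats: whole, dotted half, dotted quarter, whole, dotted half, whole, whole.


Solution.
Beat values:
  whole = 4 beats
  dotted half = 3 beats
  dotted quarter = 1.5 beats
  whole = 4 beats
  dotted half = 3 beats
  whole = 4 beats
  whole = 4 beats
Sum = 4 + 3 + 1.5 + 4 + 3 + 4 + 4
= 23.5 beats


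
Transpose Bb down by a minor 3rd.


Reasoning:
minor 3rd: 3 letter names, 3 semitones
Letter: B - 2 → G
Pitch: Bb - 3 semitones, spelled as a G → G
= G


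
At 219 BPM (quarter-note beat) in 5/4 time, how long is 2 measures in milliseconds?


Quarter-note beat duration = 60000 / 219 ms
Beats per measure (5/4) = 5
One measure = 5 × 60000 / 219 = 300000 / 219 ms
2 measures = 2 × 300000 / 219 = 600000 / 219
= 2739.7 ms


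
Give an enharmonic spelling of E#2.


Enharmonic notes sound the same pitch but are spelled with different letter names
E# and F name the same pitch class
= F2


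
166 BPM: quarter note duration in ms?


Working:
One quarter-note beat = 60000 / BPM = 60000 / 166 ms
Duration = 60000 / 166
= 361.4 ms


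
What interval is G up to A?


Working:
Letter names: G → A spans 2 letter names → a 2nd
Semitones: G → A = 2 half-steps
A 2nd of 2 semitones is a major 2nd
= major 2nd


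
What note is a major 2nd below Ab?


Let's work it out.
A 2nd spans 2 letter names, so from A we land on G
A major 2nd = 2 semitones below Ab
Spell G at that pitch: Gb
= Gb


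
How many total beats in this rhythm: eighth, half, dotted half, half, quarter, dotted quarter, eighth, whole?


Step by step:
Beat values:
  eighth = 0.5 beats
  half = 2 beats
  dotted half = 3 beats
  half = 2 beats
  quarter = 1 beat
  dotted quarter = 1.5 beats
  eighth = 0.5 beats
  whole = 4 beats
Sum = 0.5 + 2 + 3 + 2 + 1 + 1.5 + 0.5 + 4
= 14.5 beats


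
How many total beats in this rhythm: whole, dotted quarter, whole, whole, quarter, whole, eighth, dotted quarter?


Beat values:
  whole = 4 beats
  dotted quarter = 1.5 beats
  whole = 4 beats
  whole = 4 beats
  quarter = 1 beat
  whole = 4 beats
  eighth = 0.5 beats
  dotted quarter = 1.5 beats
Sum = 4 + 1.5 + 4 + 4 + 1 + 4 + 0.5 + 1.5
= 20.5 beats


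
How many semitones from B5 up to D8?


Let's work it out.
Absolute semitone position = octave×12 + chromatic position
B5: 5×12 + 11 = 71
D8: 8×12 + 2 = 98
Difference = 98 - 71 = 27
= 27 semitones


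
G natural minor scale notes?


Step by step:
Natural minor scale pattern: W-H-W-W-H-W-W (2-1-2-2-1-2-2 semitones)
Starting from G:
  G + 2 semitones → A
  A + 1 semitone → Bb
  Bb + 2 semitones → C
  C + 2 semitones → D
  D + 1 semitone → Eb
  Eb + 2 semitones → F
  F + 2 semitones → G
Scale = G A Bb C D Eb F


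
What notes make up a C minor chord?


Reasoning:
Minor triad = root + minor 3rd (3 semitones) + perfect 5th (7 semitones)
A triad on C stacks thirds, so the chord tones use letter names C-E-G
Root: C
Minor 3rd above C: Eb
Perfect 5th above C: G
Chord = C Eb G


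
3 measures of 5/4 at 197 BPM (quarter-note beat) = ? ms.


Step by step:
Quarter-note beat duration = 60000 / 197 ms
Beats per measure (5/4) = 5
One measure = 5 × 60000 / 197 = 300000 / 197 ms
3 measures = 3 × 300000 / 197 = 900000 / 197
= 4568.5 ms


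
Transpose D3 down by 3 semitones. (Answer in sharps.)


Reasoning:
D3: chromatic position 2 in octave 3 → absolute = 3×12 + 2 = 38
Transpose down 3: 38 - 3 = 35
35 = 2×12 + 11 → B in octave 2
Result = B2


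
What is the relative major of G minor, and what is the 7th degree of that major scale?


The relative major shares the key signature and is a minor 3rd above the minor tonic
A minor 3rd above G is Bb
→ relative major of G minor is Bb major
Bb major scale: Bb C D Eb F G A
= Bb major; 7th degree = A


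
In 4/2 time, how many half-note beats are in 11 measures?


Time signature 4/2: the bottom number 2 means the half note gets one count
The top number 4 means 4 half-note beats per measure
Total = 4 × 11 measures
= 44 half-note beats


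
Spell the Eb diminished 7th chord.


Diminished 7th chord = root + minor 3rd + diminished 5th + diminished 7th
Seventh chords stack in thirds, so the letter names are E-G-B-D
Root: Eb
Minor 3rd above Eb: Gb
Diminished 5th above Eb: Bbb
Diminished 7th above Eb: Dbb
Chord = Eb Gb Bbb Dbb


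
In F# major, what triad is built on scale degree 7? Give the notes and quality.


F# major scale: F# G# A# B C# D# E#
Diatonic triad on degree 7 stacks scale notes 7, 2, 4: E# G# B
E#→G# = 3 semitones; E#→B = 6 semitones → diminished triad
= E# G# B (diminished)


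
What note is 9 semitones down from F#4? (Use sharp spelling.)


Step by step:
F#4: chromatic position 6 in octave 4 → absolute = 4×12 + 6 = 54
Transpose down 9: 54 - 9 = 45
45 = 3×12 + 9 → A in octave 3
Result = A3


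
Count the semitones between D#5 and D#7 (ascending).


Absolute semitone position = octave×12 + chromatic position
D#5: 5×12 + 3 = 63
D#7: 7×12 + 3 = 87
Difference = 87 - 63 = 24
= 24 semitones


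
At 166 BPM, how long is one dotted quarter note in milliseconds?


One quarter-note beat = 60000 / BPM = 60000 / 166 ms
Dotted quarter note = 3/2 × quarter note
Duration = 3/2 × 60000 / 166 = 90000 / 166
= 542.2 ms


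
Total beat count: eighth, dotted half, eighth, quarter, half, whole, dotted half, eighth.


Beat values:
  eighth = 0.5 beats
  dotted half = 3 beats
  eighth = 0.5 beats
  quarter = 1 beat
  half = 2 beats
  whole = 4 beats
  dotted half = 3 beats
  eighth = 0.5 beats
Sum = 0.5 + 3 + 0.5 + 1 + 2 + 4 + 3 + 0.5
= 14.5 beats


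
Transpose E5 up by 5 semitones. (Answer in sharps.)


Working:
E5: chromatic position 4 in octave 5 → absolute = 5×12 + 4 = 64
Transpose up 5: 64 + 5 = 69
69 = 5×12 + 9 → A in octave 5
Result = A5


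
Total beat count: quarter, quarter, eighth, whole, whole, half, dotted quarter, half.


Let's work it out.
Beat values:
  quarter = 1 beat
  quarter = 1 beat
  eighth = 0.5 beats
  whole = 4 beats
  whole = 4 beats
  half = 2 beats
  dotted quarter = 1.5 beats
  half = 2 beats
Sum = 1 + 1 + 0.5 + 4 + 4 + 2 + 1.5 + 2
= 16 beats


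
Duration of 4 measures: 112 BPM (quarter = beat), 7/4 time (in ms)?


Step by step:
Quarter-note beat duration = 60000 / 112 ms
Beats per measure (7/4) = 7
One measure = 7 × 60000 / 112 = 420000 / 112 ms
4 measures = 4 × 420000 / 112 = 1680000 / 112
= 15000.0 ms


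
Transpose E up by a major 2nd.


Reasoning:
major 2nd: 2 letter names, 2 semitones
Letter: E + 1 → F
Pitch: E + 2 semitones, spelled as an F → F#
= F#


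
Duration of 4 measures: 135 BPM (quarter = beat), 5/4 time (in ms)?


Quarter-note beat duration = 60000 / 135 ms
Beats per measure (5/4) = 5
One measure = 5 × 60000 / 135 = 300000 / 135 ms
4 measures = 4 × 300000 / 135 = 1200000 / 135
= 8888.9 ms


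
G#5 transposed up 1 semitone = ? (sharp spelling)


Reasoning:
G#5: chromatic position 8 in octave 5 → absolute = 5×12 + 8 = 68
Transpose up 1: 68 + 1 = 69
69 = 5×12 + 9 → A in octave 5
Result = A5


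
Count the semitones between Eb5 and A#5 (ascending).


Absolute semitone position = octave×12 + chromatic position
Eb5: 5×12 + 3 = 63
A#5: 5×12 + 10 = 70
Difference = 70 - 63 = 7
= 7 semitones


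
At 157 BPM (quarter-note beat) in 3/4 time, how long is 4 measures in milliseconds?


Working:
Quarter-note beat duration = 60000 / 157 ms
Beats per measure (3/4) = 3
One measure = 3 × 60000 / 157 = 180000 / 157 ms
4 measures = 4 × 180000 / 157 = 720000 / 157
= 4586.0 ms


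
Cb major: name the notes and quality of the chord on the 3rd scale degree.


Working:
Cb major scale: Cb Db Eb Fb Gb Ab Bb
Diatonic triad on degree 3 stacks scale notes 3, 5, 7: Eb Gb Bb
Eb→Gb = 3 semitones; Eb→Bb = 7 semitones → minor triad
= Eb Gb Bb (minor)


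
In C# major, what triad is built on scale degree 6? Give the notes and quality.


C# major scale: C# D# E# F# G# A# B#
Diatonic triad on degree 6 stacks scale notes 6, 1, 3: A# C# E#
A#→C# = 3 semitones; A#→E# = 7 semitones → minor triad
= A# C# E# (minor)


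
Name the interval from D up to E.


Solution.
Letter names: D → E spans 2 letter names → a 2nd
Semitones: D → E = 2 half-steps
A 2nd of 2 semitones is a major 2nd
= major 2nd


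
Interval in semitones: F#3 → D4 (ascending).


Absolute semitone position = octave×12 + chromatic position
F#3: 3×12 + 6 = 42
D4: 4×12 + 2 = 50
Difference = 50 - 42 = 8
= 8 semitones


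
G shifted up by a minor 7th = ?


Solution.
minor 7th: 7 letter names, 10 semitones
Letter: G + 6 → F
Pitch: G + 10 semitones, spelled as an F → F
= F


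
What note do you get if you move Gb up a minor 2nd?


Let's work it out.
minor 2nd: 2 letter names, 1 semitones
Letter: G + 1 → A
Pitch: Gb + 1 semitones, spelled as an A → Abb
= Abb


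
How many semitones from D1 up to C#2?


Absolute semitone position = octave×12 + chromatic position
D1: 1×12 + 2 = 14
C#2: 2×12 + 1 = 25
Difference = 25 - 14 = 11
= 11 semitones


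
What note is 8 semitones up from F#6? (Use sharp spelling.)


Let's work it out.
F#6: chromatic position 6 in octave 6 → absolute = 6×12 + 6 = 78
Transpose up 8: 78 + 8 = 86
86 = 7×12 + 2 → D in octave 7
Result = D7


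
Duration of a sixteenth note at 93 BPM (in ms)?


One quarter-note beat = 60000 / BPM = 60000 / 93 ms
Sixteenth note = 1/4 × quarter note
Duration = 1/4 × 60000 / 93 = 15000 / 93
= 161.3 ms


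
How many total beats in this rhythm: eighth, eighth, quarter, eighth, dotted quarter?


Let's work it out.
Beat values:
  eighth = 0.5 beats
  eighth = 0.5 beats
  quarter = 1 beat
  eighth = 0.5 beats
  dotted quarter = 1.5 beats
Sum = 0.5 + 0.5 + 1 + 0.5 + 1.5
= 4 beats


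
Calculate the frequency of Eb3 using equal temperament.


Let's work it out.
f = 440 × 2^(n/12) where n = semitones from A4
Eb3: -18 semitones from A4
f = 440 × 2^(-18/12)
f = 155.56 Hz


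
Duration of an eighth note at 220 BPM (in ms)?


Solution.
One quarter-note beat = 60000 / BPM = 60000 / 220 ms
Eighth note = 1/2 × quarter note
Duration = 1/2 × 60000 / 220 = 30000 / 220
= 136.4 ms


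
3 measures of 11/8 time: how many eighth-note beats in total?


Time signature 11/8: the bottom number 8 means the eighth note gets one count
The top number 11 means 11 eighth-note beats per measure
Total = 11 × 3 measures
= 33 eighth-note beats


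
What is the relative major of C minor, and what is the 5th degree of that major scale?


Solution.
The relative major shares the key signature and is a minor 3rd above the minor tonic
A minor 3rd above C is Eb
→ relative major of C minor is Eb major
Eb major scale: Eb F G Ab Bb C D
= Eb major; 5th degree = Bb


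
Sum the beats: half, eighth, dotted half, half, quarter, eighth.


Working:
Beat values:
  half = 2 beats
  eighth = 0.5 beats
  dotted half = 3 beats
  half = 2 beats
  quarter = 1 beat
  eighth = 0.5 beats
Sum = 2 + 0.5 + 3 + 2 + 1 + 0.5
= 9 beats


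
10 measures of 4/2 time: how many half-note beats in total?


Step by step:
Time signature 4/2: the bottom number 2 means the half note gets one count
The top number 4 means 4 half-note beats per measure
Total = 4 × 10 measures
= 40 half-note beats


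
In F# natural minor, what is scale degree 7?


Reasoning:
Natural minor scale pattern: W-H-W-W-H-W-W (2-1-2-2-1-2-2 semitones)
Starting from F#:
  F# + 2 semitones → G#
  G# + 1 semitone → A
  A + 2 semitones → B
  B + 2 semitones → C#
  C# + 1 semitone → D
  D + 2 semitones → E
  E + 2 semitones → F#
Scale: F# G# A B C# D E
Degree 7 = E


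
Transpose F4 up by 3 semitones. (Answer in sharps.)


F4: chromatic position 5 in octave 4 → absolute = 4×12 + 5 = 53
Transpose up 3: 53 + 3 = 56
56 = 4×12 + 8 → G# in octave 4
Result = G#4


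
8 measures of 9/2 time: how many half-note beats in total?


Time signature 9/2: the bottom number 2 means the half note gets one count
The top number 9 means 9 half-note beats per measure
Total = 9 × 8 measures
= 72 half-note beats


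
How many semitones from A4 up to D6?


Absolute semitone position = octave×12 + chromatic position
A4: 4×12 + 9 = 57
D6: 6×12 + 2 = 74
Difference = 74 - 57 = 17
= 17 semitones


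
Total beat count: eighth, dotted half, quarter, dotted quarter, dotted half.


Beat values:
  eighth = 0.5 beats
  dotted half = 3 beats
  quarter = 1 beat
  dotted quarter = 1.5 beats
  dotted half = 3 beats
Sum = 0.5 + 3 + 1 + 1.5 + 3
= 9 beats


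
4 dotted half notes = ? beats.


Step by step:
Base half note = 2 beats
Dot 1 adds half the previous value: +1
One dotted half = 2 + 1 = 3
4 of them = 4 × 3 = 12
= 12 beats


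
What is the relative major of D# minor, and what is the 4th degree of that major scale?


The relative major shares the key signature and is a minor 3rd above the minor tonic
A minor 3rd above D# is F#
→ relative major of D# minor is F# major
F# major scale: F# G# A# B C# D# E#
= F# major; 4th degree = B


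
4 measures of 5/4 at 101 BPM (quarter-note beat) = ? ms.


Solution.
Quarter-note beat duration = 60000 / 101 ms
Beats per measure (5/4) = 5
One measure = 5 × 60000 / 101 = 300000 / 101 ms
4 measures = 4 × 300000 / 101 = 1200000 / 101
= 11881.2 ms


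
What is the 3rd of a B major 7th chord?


Step by step:
Major 7th chord = root + major 3rd + perfect 5th + major 7th
Seventh chords stack in thirds, so the letter names are B-D-F-A
Root: B
Major 3rd above B: D#
Perfect 5th above B: F#
Major 7th above B: A#
The 3rd = D#


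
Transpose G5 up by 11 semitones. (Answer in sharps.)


G5: chromatic position 7 in octave 5 → absolute = 5×12 + 7 = 67
Transpose up 11: 67 + 11 = 78
78 = 6×12 + 6 → F# in octave 6
Result = F#6


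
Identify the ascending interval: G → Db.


Letter names: G → D spans 5 letter names → a 5th
Semitones: G → Db = 6 half-steps
A 5th of 6 semitones is a diminished 5th
= diminished 5th


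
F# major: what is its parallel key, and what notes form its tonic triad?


Solution.
Parallel keys share the same tonic but differ in mode
F# major → parallel is F# minor
Tonic triad of F# minor = F# A C#
= F# minor; triad = F# A C#


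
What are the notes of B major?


Step by step:
Major scale pattern: W-W-H-W-W-W-H (2-2-1-2-2-2-1 semitones)
Starting from B:
  B + 2 semitones → C#
  C# + 2 semitones → D#
  D# + 1 semitone → E
  E + 2 semitones → F#
  F# + 2 semitones → G#
  G# + 2 semitones → A#
  A# + 1 semitone → B
Scale = B C# D# E F# G# A#


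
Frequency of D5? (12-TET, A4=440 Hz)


Let's work it out.
f = 440 × 2^(n/12) where n = semitones from A4
D5: 5 semitones from A4
f = 440 × 2^(5/12)
f = 587.33 Hz


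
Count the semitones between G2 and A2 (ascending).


Let's work it out.
Absolute semitone position = octave×12 + chromatic position
G2: 2×12 + 7 = 31
A2: 2×12 + 9 = 33
Difference = 33 - 31 = 2
= 2 semitones


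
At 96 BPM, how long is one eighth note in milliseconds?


One quarter-note beat = 60000 / BPM = 60000 / 96 ms
Eighth note = 1/2 × quarter note
Duration = 1/2 × 60000 / 96 = 30000 / 96
= 312.5 ms


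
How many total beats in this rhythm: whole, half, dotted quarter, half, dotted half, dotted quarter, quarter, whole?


Let's work it out.
Beat values:
  whole = 4 beats
  half = 2 beats
  dotted quarter = 1.5 beats
  half = 2 beats
  dotted half = 3 beats
  dotted quarter = 1.5 beats
  quarter = 1 beat
  whole = 4 beats
Sum = 4 + 2 + 1.5 + 2 + 3 + 1.5 + 1 + 4
= 19 beats


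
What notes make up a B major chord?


Working:
Major triad = root + major 3rd (4 semitones) + perfect 5th (7 semitones)
A triad on B stacks thirds, so the chord tones use letter names B-D-F
Root: B
Major 3rd above B: D#
Perfect 5th above B: F#
Chord = B D# F#


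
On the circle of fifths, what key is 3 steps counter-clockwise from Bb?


Step by step:
Each counter-clockwise step moves down a perfect 5th (= up a perfect 4th)
From Bb: Bb → Eb → Ab → Db
= Db


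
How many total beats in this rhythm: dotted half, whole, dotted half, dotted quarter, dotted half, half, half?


Step by step:
Beat values:
  dotted half = 3 beats
  whole = 4 beats
  dotted half = 3 beats
  dotted quarter = 1.5 beats
  dotted half = 3 beats
  half = 2 beats
  half = 2 beats
Sum = 3 + 4 + 3 + 1.5 + 3 + 2 + 2
= 18.5 beats


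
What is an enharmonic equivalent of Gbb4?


Let's work it out.
Enharmonic notes sound the same pitch but are spelled with different letter names
Gbb and F name the same pitch class
= F4


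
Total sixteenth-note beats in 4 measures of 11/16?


Reasoning:
Time signature 11/16: the bottom number 16 means the sixteenth note gets one count
The top number 11 means 11 sixteenth-note beats per measure
Total = 11 × 4 measures
= 44 sixteenth-note beats


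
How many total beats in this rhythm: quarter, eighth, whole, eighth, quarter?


Step by step:
Beat values:
  quarter = 1 beat
  eighth = 0.5 beats
  whole = 4 beats
  eighth = 0.5 beats
  quarter = 1 beat
Sum = 1 + 0.5 + 4 + 0.5 + 1
= 7 beats


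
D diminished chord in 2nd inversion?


Solution.
Root position: D F Ab
2nd inversion: move root and 3rd up an octave
Bass note: Ab
Notes (bottom to top) = Ab D F


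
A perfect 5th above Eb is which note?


Solution.
A 5th spans 5 letter names, so from E we land on B
A perfect 5th = 7 semitones above Eb
Spell B at that pitch: Bb
= Bb


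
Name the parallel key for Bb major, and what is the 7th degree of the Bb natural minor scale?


Parallel keys share the same tonic but differ in mode
Bb major → parallel is Bb minor
Bb natural minor scale: Bb C Db Eb F Gb Ab
= Bb minor; 7th degree = Ab


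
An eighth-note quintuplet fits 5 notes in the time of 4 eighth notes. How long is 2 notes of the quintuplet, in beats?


Reasoning:
Quintuplet: 5 notes occupy the space of 4 eighth notes
Space = 4 × 1/2 = 2 beats
Each quintuplet note = 2 / 5 = 2/5 beats
2 notes = 2 × 2/5 = 4/5
= 4/5 beats


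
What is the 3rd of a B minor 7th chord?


Solution.
Minor 7th chord = root + minor 3rd + perfect 5th + minor 7th
Seventh chords stack in thirds, so the letter names are B-D-F-A
Root: B
Minor 3rd above B: D
Perfect 5th above B: F#
Minor 7th above B: A
The 3rd = D


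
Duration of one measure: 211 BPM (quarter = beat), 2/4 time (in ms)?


Step by step:
Quarter-note beat duration = 60000 / 211 ms
Beats per measure (2/4) = 2
One measure = 2 × 60000 / 211 = 120000 / 211 ms
= 568.7 ms


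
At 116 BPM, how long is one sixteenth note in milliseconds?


Step by step:
One quarter-note beat = 60000 / BPM = 60000 / 116 ms
Sixteenth note = 1/4 × quarter note
Duration = 1/4 × 60000 / 116 = 15000 / 116
= 129.3 ms


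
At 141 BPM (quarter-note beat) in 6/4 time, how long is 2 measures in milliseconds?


Quarter-note beat duration = 60000 / 141 ms
Beats per measure (6/4) = 6
One measure = 6 × 60000 / 141 = 360000 / 141 ms
2 measures = 2 × 360000 / 141 = 720000 / 141
= 5106.4 ms


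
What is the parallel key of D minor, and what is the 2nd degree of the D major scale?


Let's work it out.
Parallel keys share the same tonic but differ in mode
D minor → parallel is D major
D major scale: D E F# G A B C#
= D major; 2nd degree = E


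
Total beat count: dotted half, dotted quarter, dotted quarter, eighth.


Let's work it out.
Beat values:
  dotted half = 3 beats
  dotted quarter = 1.5 beats
  dotted quarter = 1.5 beats
  eighth = 0.5 beats
Sum = 3 + 1.5 + 1.5 + 0.5
= 6.5 beats


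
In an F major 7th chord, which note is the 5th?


Reasoning:
Major 7th chord = root + major 3rd + perfect 5th + major 7th
Seventh chords stack in thirds, so the letter names are F-A-C-E
Root: F
Major 3rd above F: A
Perfect 5th above F: C
Major 7th above F: E
The 5th = C


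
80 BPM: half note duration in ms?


Working:
One quarter-note beat = 60000 / BPM = 60000 / 80 ms
Half note = 2 × quarter note
Duration = 2 × 60000 / 80 = 120000 / 80
= 1500.0 ms


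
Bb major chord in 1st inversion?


Let's work it out.
Root position: Bb D F
1st inversion: move root up an octave
Bass note: D
Notes (bottom to top) = D F Bb


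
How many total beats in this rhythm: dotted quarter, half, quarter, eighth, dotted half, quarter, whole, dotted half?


Beat values:
  dotted quarter = 1.5 beats
  half = 2 beats
  quarter = 1 beat
  eighth = 0.5 beats
  dotted half = 3 beats
  quarter = 1 beat
  whole = 4 beats
  dotted half = 3 beats
Sum = 1.5 + 2 + 1 + 0.5 + 3 + 1 + 4 + 3
= 16 beats


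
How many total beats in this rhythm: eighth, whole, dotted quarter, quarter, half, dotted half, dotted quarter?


Step by step:
Beat values:
  eighth = 0.5 beats
  whole = 4 beats
  dotted quarter = 1.5 beats
  quarter = 1 beat
  half = 2 beats
  dotted half = 3 beats
  dotted quarter = 1.5 beats
Sum = 0.5 + 4 + 1.5 + 1 + 2 + 3 + 1.5
= 13.5 beats


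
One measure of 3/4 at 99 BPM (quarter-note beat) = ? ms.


Solution.
Quarter-note beat duration = 60000 / 99 ms
Beats per measure (3/4) = 3
One measure = 3 × 60000 / 99 = 180000 / 99 ms
= 1818.2 ms


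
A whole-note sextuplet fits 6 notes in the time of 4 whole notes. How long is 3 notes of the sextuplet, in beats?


Reasoning:
Sextuplet: 6 notes occupy the space of 4 whole notes
Space = 4 × 4 = 16 beats
Each sextuplet note = 16 / 6 = 8/3 beats
3 notes = 3 × 8/3 = 8
= 8 beats


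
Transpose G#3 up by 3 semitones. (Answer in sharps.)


Reasoning:
G#3: chromatic position 8 in octave 3 → absolute = 3×12 + 8 = 44
Transpose up 3: 44 + 3 = 47
47 = 3×12 + 11 → B in octave 3
Result = B3


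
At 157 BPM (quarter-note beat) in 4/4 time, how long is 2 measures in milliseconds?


Step by step:
Quarter-note beat duration = 60000 / 157 ms
Beats per measure (4/4) = 4
One measure = 4 × 60000 / 157 = 240000 / 157 ms
2 measures = 2 × 240000 / 157 = 480000 / 157
= 3057.3 ms


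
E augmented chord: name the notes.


Working:
Augmented triad = root + major 3rd (4 semitones) + augmented 5th (8 semitones)
A triad on E stacks thirds, so the chord tones use letter names E-G-B
Root: E
Major 3rd above E: G#
Augmented 5th above E: B#
Chord = E G# B#


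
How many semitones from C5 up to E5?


Absolute semitone position = octave×12 + chromatic position
C5: 5×12 + 0 = 60
E5: 5×12 + 4 = 64
Difference = 64 - 60 = 4
= 4 semitones


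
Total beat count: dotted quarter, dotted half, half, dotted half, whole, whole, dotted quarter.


Beat values:
  dotted quarter = 1.5 beats
  dotted half = 3 beats
  half = 2 beats
  dotted half = 3 beats
  whole = 4 beats
  whole = 4 beats
  dotted quarter = 1.5 beats
Sum = 1.5 + 3 + 2 + 3 + 4 + 4 + 1.5
= 19 beats


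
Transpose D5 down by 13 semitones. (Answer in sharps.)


D5: chromatic position 2 in octave 5 → absolute = 5×12 + 2 = 62
Transpose down 13: 62 - 13 = 49
49 = 4×12 + 1 → C# in octave 4
Result = C#4


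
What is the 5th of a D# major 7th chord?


Reasoning:
Major 7th chord = root + major 3rd + perfect 5th + major 7th
Seventh chords stack in thirds, so the letter names are D-F-A-C
Root: D#
Major 3rd above D#: F##
Perfect 5th above D#: A#
Major 7th above D#: C##
The 5th = A#


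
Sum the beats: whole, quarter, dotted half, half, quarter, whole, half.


Reasoning:
Beat values:
  whole = 4 beats
  quarter = 1 beat
  dotted half = 3 beats
  half = 2 beats
  quarter = 1 beat
  whole = 4 beats
  half = 2 beats
Sum = 4 + 1 + 3 + 2 + 1 + 4 + 2
= 17 beats


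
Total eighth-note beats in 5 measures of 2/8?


Step by step:
Time signature 2/8: the bottom number 8 means the eighth note gets one count
The top number 2 means 2 eighth-note beats per measure
Total = 2 × 5 measures
= 10 eighth-note beats


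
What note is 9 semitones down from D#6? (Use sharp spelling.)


Step by step:
D#6: chromatic position 3 in octave 6 → absolute = 6×12 + 3 = 75
Transpose down 9: 75 - 9 = 66
66 = 5×12 + 6 → F# in octave 5
Result = F#5


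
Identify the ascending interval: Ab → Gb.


Reasoning:
Letter names: A → G spans 7 letter names → a 7th
Semitones: Ab → Gb = 10 half-steps
A 7th of 10 semitones is a minor 7th
= minor 7th


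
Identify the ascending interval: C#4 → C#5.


Working:
Letter names: C → C spans 8 letter names → an octave
Semitones: C#4 → C#5 = 12 half-steps
An octave of 12 semitones is a perfect octave
= perfect octave


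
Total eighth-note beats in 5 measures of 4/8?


Time signature 4/8: the bottom number 8 means the eighth note gets one count
The top number 4 means 4 eighth-note beats per measure
Total = 4 × 5 measures
= 20 eighth-note beats


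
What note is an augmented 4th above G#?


A 4th spans 4 letter names, so from G we land on C
An augmented 4th = 6 semitones above G#
Spell C at that pitch: C##
= C##


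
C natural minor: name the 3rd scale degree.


Solution.
Natural minor scale pattern: W-H-W-W-H-W-W (2-1-2-2-1-2-2 semitones)
Starting from C:
  C + 2 semitones → D
  D + 1 semitone → Eb
  Eb + 2 semitones → F
  F + 2 semitones → G
  G + 1 semitone → Ab
  Ab + 2 semitones → Bb
  Bb + 2 semitones → C
Scale: C D Eb F G Ab Bb
Degree 3 = Eb


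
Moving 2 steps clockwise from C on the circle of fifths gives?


Step by step:
Each clockwise step on the circle of fifths moves up a perfect 5th
From C: C → G → D
= D


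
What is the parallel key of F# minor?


Parallel keys share the same tonic but differ in mode
F# minor → parallel is F# major
= F# major


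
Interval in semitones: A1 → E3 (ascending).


Working:
Absolute semitone position = octave×12 + chromatic position
A1: 1×12 + 9 = 21
E3: 3×12 + 4 = 40
Difference = 40 - 21 = 19
= 19 semitones


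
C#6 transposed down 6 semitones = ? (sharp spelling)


C#6: chromatic position 1 in octave 6 → absolute = 6×12 + 1 = 73
Transpose down 6: 73 - 6 = 67
67 = 5×12 + 7 → G in octave 5
Result = G5
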